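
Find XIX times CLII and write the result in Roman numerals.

XIX = 19
CLII = 152
19 × 152 = 2888

MMDCCCLXXXVIII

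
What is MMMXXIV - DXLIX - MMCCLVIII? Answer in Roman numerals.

MMMXXIV = 3024, DXLIX = 549, MMCCLVIII = 2258
3024 - 549 = 2475
2475 - 2258 = 217

CCXVII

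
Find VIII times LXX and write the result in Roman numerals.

VIII = 8
LXX = 70
8 × 70 = 560

DLX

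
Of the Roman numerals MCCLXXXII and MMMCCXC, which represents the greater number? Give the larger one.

MCCLXXXII = 1282
MMMCCXC = 3290
3290 is larger

MMMCCXC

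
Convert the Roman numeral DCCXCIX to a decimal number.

DCCXCIX: D=500, C=100, C=100, XC=90, IX=9
500 + 100 + 100 + 90 + 9 = 799

799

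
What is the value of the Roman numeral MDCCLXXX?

MDCCLXXX: M=1000, D=500, C=100, C=100, L=50, X=10, X=10, X=10
1000 + 500 + 100 + 100 + 50 + 10 + 10 + 10 = 1780

1780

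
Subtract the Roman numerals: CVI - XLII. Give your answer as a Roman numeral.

CVI = 106
XLII = 42
106 - 42 = 64

LXIV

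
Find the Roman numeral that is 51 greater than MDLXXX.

MDLXXX = 1580
1580 + 51 = 1631

MDCXXXI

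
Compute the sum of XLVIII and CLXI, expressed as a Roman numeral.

XLVIII = 48
CLXI = 161
48 + 161 = 209

CCIX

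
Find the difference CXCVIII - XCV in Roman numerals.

CXCVIII = 198
XCV = 95
198 - 95 = 103

CIII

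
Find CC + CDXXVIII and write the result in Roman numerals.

CC = 200
CDXXVIII = 428
200 + 428 = 628

DCXXVIII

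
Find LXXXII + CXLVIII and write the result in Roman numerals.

LXXXII = 82
CXLVIII = 148
82 + 148 = 230

CCXXX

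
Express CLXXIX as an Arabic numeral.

CLXXIX: C=100, L=50, X=10, X=10, IX=9
100 + 50 + 10 + 10 + 9 = 179

179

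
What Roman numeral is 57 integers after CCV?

CCV = 205
205 + 57 = 262

CCLXII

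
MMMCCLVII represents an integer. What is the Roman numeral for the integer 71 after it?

MMMCCLVII = 3257
3257 + 71 = 3328

MMMCCCXXVIII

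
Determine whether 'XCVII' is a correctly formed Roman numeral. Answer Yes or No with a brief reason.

'XCVII': Check the rules: uses only the symbols I, V, X, L, C, D, M; no symbol is repeated more than three times in a row; V, L and D each appear at most once; the only place a smaller symbol precedes a larger one is the allowed subtractive pair XC, the symbol right after such a pair (if any) is smaller than the pair's first symbol, and otherwise the values never increase from left to right. Value: XC (90) + V (5) + I (1) + I (1) = 97. So it is a valid standard Roman numeral.

Yes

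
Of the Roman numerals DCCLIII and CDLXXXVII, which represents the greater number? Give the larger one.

DCCLIII = 753
CDLXXXVII = 487
753 is larger

DCCLIII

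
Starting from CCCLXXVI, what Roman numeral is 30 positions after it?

CCCLXXVI = 376
376 + 30 = 406

CDVI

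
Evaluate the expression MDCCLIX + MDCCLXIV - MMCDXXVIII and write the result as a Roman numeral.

MDCCLIX = 1759, MDCCLXIV = 1764, MMCDXXVIII = 2428
1759 + 1764 = 3523
3523 - 2428 = 1095

MXCV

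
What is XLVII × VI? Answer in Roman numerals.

XLVII = 47
VI = 6
47 × 6 = 282

CCLXXXII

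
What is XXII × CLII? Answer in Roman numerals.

XXII = 22
CLII = 152
22 × 152 = 3344

MMMCCCXLIV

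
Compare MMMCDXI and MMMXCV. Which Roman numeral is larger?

MMMCDXI = 3411
MMMXCV = 3095
3411 is larger

MMMCDXI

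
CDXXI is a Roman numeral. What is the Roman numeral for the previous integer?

CDXXI = 421; previous is 420

CDXX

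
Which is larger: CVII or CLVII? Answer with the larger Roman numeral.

CVII = 107
CLVII = 157
157 is larger

CLVII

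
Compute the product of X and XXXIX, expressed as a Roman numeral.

X = 10
XXXIX = 39
10 × 39 = 390

CCCXC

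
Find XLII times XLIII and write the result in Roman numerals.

XLII = 42
XLIII = 43
42 × 43 = 1806

MDCCCVI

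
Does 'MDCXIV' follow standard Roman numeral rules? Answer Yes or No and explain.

'MDCXIV': Check the rules: uses only the symbols I, V, X, L, C, D, M; no symbol is repeated more than three times in a row; V, L and D each appear at most once; the only place a smaller symbol precedes a larger one is the allowed subtractive pair IV, the symbol right after such a pair (if any) is smaller than the pair's first symbol, and otherwise the values never increase from left to right. Value: M (1000) + D (500) + C (100) + X (10) + IV (4) = 1614. So it is a valid standard Roman numeral.

Yes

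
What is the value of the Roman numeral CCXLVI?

CCXLVI: C=100, C=100, XL=40, V=5, I=1
100 + 100 + 40 + 5 + 1 = 246

246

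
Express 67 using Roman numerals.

Convert 67 to Roman numerals:
  67 contains 1×50 (L)
  17 contains 1×10 (X)
  7 contains 1×5 (V)
  2 contains 2×1 (II)

LXVII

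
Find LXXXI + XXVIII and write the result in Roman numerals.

LXXXI = 81
XXVIII = 28
81 + 28 = 109

CIX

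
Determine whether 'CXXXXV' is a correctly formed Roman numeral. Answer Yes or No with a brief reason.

'CXXXXV': More than 3 consecutive X's

No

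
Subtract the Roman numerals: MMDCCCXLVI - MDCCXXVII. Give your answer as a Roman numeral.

MMDCCCXLVI = 2846
MDCCXXVII = 1727
2846 - 1727 = 1119

MCXIX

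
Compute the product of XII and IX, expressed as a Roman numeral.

XII = 12
IX = 9
12 × 9 = 108

CVIII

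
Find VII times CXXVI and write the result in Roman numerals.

VII = 7
CXXVI = 126
7 × 126 = 882

DCCCLXXXII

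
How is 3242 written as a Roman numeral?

Convert 3242 to Roman numerals:
  3242 contains 3×1000 (MMM)
  242 contains 2×100 (CC)
  42 contains 1×40 (XL)
  2 contains 2×1 (II)

MMMCCXLII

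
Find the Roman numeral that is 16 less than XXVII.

XXVII = 27
27 - 16 = 11

XI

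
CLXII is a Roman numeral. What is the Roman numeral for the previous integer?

CLXII = 162; previous is 161

CLXI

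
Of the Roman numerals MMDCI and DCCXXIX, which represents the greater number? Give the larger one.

MMDCI = 2601
DCCXXIX = 729
2601 is larger

MMDCI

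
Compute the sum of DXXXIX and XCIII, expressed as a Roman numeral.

DXXXIX = 539
XCIII = 93
539 + 93 = 632

DCXXXII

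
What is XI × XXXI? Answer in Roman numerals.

XI = 11
XXXI = 31
11 × 31 = 341

CCCXLI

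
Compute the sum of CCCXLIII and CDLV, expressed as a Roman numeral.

CCCXLIII = 343
CDLV = 455
343 + 455 = 798

DCCXCVIII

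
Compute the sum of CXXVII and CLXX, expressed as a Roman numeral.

CXXVII = 127
CLXX = 170
127 + 170 = 297

CCXCVII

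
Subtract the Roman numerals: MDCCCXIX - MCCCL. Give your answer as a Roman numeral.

MDCCCXIX = 1819
MCCCL = 1350
1819 - 1350 = 469

CDLXIX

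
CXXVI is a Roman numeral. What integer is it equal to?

CXXVI: C=100, X=10, X=10, V=5, I=1
100 + 10 + 10 + 5 + 1 = 126

126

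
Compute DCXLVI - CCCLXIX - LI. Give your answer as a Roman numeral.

DCXLVI = 646, CCCLXIX = 369, LI = 51
646 - 369 = 277
277 - 51 = 226

CCXXVI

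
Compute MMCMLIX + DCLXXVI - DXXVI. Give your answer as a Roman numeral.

MMCMLIX = 2959, DCLXXVI = 676, DXXVI = 526
2959 + 676 = 3635
3635 - 526 = 3109

MMMCIX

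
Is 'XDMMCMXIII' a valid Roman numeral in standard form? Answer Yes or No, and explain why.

'XDMMCMXIII': Invalid subtractive combination: XD

No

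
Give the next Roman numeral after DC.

DC = 600; next is 601

DCI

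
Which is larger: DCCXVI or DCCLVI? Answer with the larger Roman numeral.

DCCXVI = 716
DCCLVI = 756
756 is larger

DCCLVI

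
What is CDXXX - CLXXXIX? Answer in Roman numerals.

CDXXX = 430
CLXXXIX = 189
430 - 189 = 241

CCXLI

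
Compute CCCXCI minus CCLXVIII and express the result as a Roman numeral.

CCCXCI = 391
CCLXVIII = 268
391 - 268 = 123

CXXIII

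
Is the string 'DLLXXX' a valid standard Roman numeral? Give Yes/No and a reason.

'DLLXXX': L should not appear more than once

No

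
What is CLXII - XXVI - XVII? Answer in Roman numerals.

CLXII = 162, XXVI = 26, XVII = 17
162 - 26 = 136
136 - 17 = 119

CXIX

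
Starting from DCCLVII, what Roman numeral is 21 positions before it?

DCCLVII = 757
757 - 21 = 736

DCCXXXVI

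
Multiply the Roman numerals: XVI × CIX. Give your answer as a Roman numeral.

XVI = 16
CIX = 109
16 × 109 = 1744

MDCCXLIV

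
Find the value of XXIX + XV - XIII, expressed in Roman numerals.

XXIX = 29, XV = 15, XIII = 13
29 + 15 = 44
44 - 13 = 31

XXXI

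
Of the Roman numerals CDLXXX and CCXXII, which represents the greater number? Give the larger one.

CDLXXX = 480
CCXXII = 222
480 is larger

CDLXXX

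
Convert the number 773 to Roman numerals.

Convert 773 to Roman numerals:
  773 contains 1×500 (D)
  273 contains 2×100 (CC)
  73 contains 1×50 (L)
  23 contains 2×10 (XX)
  3 contains 3×1 (III)

DCCLXXIII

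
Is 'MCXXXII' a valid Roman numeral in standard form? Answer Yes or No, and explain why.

'MCXXXII': Check the rules: uses only the symbols I, V, X, L, C, D, M; no symbol is repeated more than three times in a row; V, L and D each appear at most once; no smaller symbol precedes a larger one (values never increase from left to right). Value: M (1000) + C (100) + X (10) + X (10) + X (10) + I (1) + I (1) = 1132. So it is a valid standard Roman numeral.

Yes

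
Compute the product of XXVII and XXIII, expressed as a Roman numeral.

XXVII = 27
XXIII = 23
27 × 23 = 621

DCXXI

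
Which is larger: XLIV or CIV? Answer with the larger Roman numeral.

XLIV = 44
CIV = 104
104 is larger

CIV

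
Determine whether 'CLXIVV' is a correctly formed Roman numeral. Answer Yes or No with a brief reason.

'CLXIVV': V should not appear more than once

No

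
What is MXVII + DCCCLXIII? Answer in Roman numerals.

MXVII = 1017
DCCCLXIII = 863
1017 + 863 = 1880

MDCCCLXXX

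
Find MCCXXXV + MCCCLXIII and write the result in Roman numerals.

MCCXXXV = 1235
MCCCLXIII = 1363
1235 + 1363 = 2598

MMDXCVIII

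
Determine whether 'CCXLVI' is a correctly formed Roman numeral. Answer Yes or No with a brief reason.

'CCXLVI': Check the rules: uses only the symbols I, V, X, L, C, D, M; no symbol is repeated more than three times in a row; V, L and D each appear at most once; the only place a smaller symbol precedes a larger one is the allowed subtractive pair XL, the symbol right after such a pair (if any) is smaller than the pair's first symbol, and otherwise the values never increase from left to right. Value: C (100) + C (100) + XL (40) + V (5) + I (1) = 246. So it is a valid standard Roman numeral.

Yes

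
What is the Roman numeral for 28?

Convert 28 to Roman numerals:
  28 contains 2×10 (XX)
  8 contains 1×5 (V)
  3 contains 3×1 (III)

XXVIII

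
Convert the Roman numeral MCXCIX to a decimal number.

MCXCIX: M=1000, C=100, XC=90, IX=9
1000 + 100 + 90 + 9 = 1199

1199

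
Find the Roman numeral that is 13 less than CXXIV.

CXXIV = 124
124 - 13 = 111

CXI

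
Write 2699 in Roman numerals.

Convert 2699 to Roman numerals:
  2699 contains 2×1000 (MM)
  699 contains 1×500 (D)
  199 contains 1×100 (C)
  99 contains 1×90 (XC)
  9 contains 1×9 (IX)

MMDCXCIX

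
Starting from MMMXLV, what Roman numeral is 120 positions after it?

MMMXLV = 3045
3045 + 120 = 3165

MMMCLXV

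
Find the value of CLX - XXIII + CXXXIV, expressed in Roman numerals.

CLX = 160, XXIII = 23, CXXXIV = 134
160 - 23 = 137
137 + 134 = 271

CCLXXI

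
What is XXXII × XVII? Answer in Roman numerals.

XXXII = 32
XVII = 17
32 × 17 = 544

DXLIV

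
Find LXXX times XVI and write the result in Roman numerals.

LXXX = 80
XVI = 16
80 × 16 = 1280

MCCLXXX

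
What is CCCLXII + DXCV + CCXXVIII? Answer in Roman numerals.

CCCLXII = 362, DXCV = 595, CCXXVIII = 228
362 + 595 = 957
957 + 228 = 1185

MCLXXXV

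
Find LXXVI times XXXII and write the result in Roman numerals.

LXXVI = 76
XXXII = 32
76 × 32 = 2432

MMCDXXXII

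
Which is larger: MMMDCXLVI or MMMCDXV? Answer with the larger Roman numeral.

MMMDCXLVI = 3646
MMMCDXV = 3415
3646 is larger

MMMDCXLVI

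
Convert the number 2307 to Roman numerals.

Convert 2307 to Roman numerals:
  2307 contains 2×1000 (MM)
  307 contains 3×100 (CCC)
  7 contains 1×5 (V)
  2 contains 2×1 (II)

MMCCCVII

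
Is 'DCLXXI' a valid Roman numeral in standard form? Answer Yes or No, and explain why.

'DCLXXI': Check the rules: uses only the symbols I, V, X, L, C, D, M; no symbol is repeated more than three times in a row; V, L and D each appear at most once; no smaller symbol precedes a larger one (values never increase from left to right). Value: D (500) + C (100) + L (50) + X (10) + X (10) + I (1) = 671. So it is a valid standard Roman numeral.

Yes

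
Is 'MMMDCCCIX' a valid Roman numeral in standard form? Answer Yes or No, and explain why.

'MMMDCCCIX': Check the rules: uses only the symbols I, V, X, L, C, D, M; no symbol is repeated more than three times in a row; V, L and D each appear at most once; the only place a smaller symbol precedes a larger one is the allowed subtractive pair IX, the symbol right after such a pair (if any) is smaller than the pair's first symbol, and otherwise the values never increase from left to right. Value: M (1000) + M (1000) + M (1000) + D (500) + C (100) + C (100) + C (100) + IX (9) = 3809. So it is a valid standard Roman numeral.

Yes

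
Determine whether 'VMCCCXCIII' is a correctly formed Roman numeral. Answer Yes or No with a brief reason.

'VMCCCXCIII': Invalid subtractive combination: VM

No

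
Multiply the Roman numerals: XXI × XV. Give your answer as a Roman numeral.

XXI = 21
XV = 15
21 × 15 = 315

CCCXV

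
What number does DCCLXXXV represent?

DCCLXXXV: D=500, C=100, C=100, L=50, X=10, X=10, X=10, V=5
500 + 100 + 100 + 50 + 10 + 10 + 10 + 5 = 785

785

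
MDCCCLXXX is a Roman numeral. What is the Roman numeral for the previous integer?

MDCCCLXXX = 1880, so the previous integer is 1880 - 1 = 1879

MDCCCLXXIX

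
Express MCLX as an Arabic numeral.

MCLX: M=1000, C=100, L=50, X=10
1000 + 100 + 50 + 10 = 1160

1160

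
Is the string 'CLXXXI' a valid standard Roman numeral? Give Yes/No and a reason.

'CLXXXI': Check the rules: uses only the symbols I, V, X, L, C, D, M; no symbol is repeated more than three times in a row; V, L and D each appear at most once; no smaller symbol precedes a larger one (values never increase from left to right). Value: C (100) + L (50) + X (10) + X (10) + X (10) + I (1) = 181. So it is a valid standard Roman numeral.

Yes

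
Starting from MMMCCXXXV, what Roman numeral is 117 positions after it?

MMMCCXXXV = 3235
3235 + 117 = 3352

MMMCCCLII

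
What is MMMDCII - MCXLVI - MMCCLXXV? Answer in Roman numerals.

MMMDCII = 3602, MCXLVI = 1146, MMCCLXXV = 2275
3602 - 1146 = 2456
2456 - 2275 = 181

CLXXXI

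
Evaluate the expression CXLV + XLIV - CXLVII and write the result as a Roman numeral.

CXLV = 145, XLIV = 44, CXLVII = 147
145 + 44 = 189
189 - 147 = 42

XLII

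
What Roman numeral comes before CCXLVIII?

CCXLVIII = 248; previous is 247

CCXLVII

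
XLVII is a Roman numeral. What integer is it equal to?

XLVII: XL=40, V=5, I=1, I=1
40 + 5 + 1 + 1 = 47

47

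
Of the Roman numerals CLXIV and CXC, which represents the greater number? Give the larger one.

CLXIV = 164
CXC = 190
190 is larger

CXC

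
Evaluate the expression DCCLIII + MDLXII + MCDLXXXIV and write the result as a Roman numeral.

DCCLIII = 753, MDLXII = 1562, MCDLXXXIV = 1484
753 + 1562 = 2315
2315 + 1484 = 3799

MMMDCCXCIX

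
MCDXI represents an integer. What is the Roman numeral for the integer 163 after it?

MCDXI = 1411
1411 + 163 = 1574

MDLXXIV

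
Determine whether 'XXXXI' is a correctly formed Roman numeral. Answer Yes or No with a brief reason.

'XXXXI': More than 3 consecutive X's

No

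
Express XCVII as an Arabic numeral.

XCVII: XC=90, V=5, I=1, I=1
90 + 5 + 1 + 1 = 97

97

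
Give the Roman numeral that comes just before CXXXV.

CXXXV = 135; previous is 134

CXXXIV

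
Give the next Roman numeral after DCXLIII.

DCXLIII = 643; next is 644

DCXLIV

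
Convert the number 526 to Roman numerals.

Convert 526 to Roman numerals:
  526 contains 1×500 (D)
  26 contains 2×10 (XX)
  6 contains 1×5 (V)
  1 contains 1×1 (I)

DXXVI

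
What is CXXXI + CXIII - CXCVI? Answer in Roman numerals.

CXXXI = 131, CXIII = 113, CXCVI = 196
131 + 113 = 244
244 - 196 = 48

XLVIII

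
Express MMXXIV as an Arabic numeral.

MMXXIV: M=1000, M=1000, X=10, X=10, IV=4
1000 + 1000 + 10 + 10 + 4 = 2024

2024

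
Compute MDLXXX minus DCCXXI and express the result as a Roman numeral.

MDLXXX = 1580
DCCXXI = 721
1580 - 721 = 859

DCCCLIX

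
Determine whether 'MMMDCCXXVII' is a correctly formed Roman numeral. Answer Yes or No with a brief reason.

'MMMDCCXXVII': Check the rules: uses only the symbols I, V, X, L, C, D, M; no symbol is repeated more than three times in a row; V, L and D each appear at most once; no smaller symbol precedes a larger one (values never increase from left to right). Value: M (1000) + M (1000) + M (1000) + D (500) + C (100) + C (100) + X (10) + X (10) + V (5) + I (1) + I (1) = 3727. So it is a valid standard Roman numeral.

Yes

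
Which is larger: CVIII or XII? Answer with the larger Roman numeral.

CVIII = 108
XII = 12
108 is larger

CVIII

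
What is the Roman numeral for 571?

Convert 571 to Roman numerals:
  571 contains 1×500 (D)
  71 contains 1×50 (L)
  21 contains 2×10 (XX)
  1 contains 1×1 (I)

DLXXI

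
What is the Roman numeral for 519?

Convert 519 to Roman numerals:
  519 contains 1×500 (D)
  19 contains 1×10 (X)
  9 contains 1×9 (IX)

DXIX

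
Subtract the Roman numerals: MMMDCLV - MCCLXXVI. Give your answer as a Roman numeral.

MMMDCLV = 3655
MCCLXXVI = 1276
3655 - 1276 = 2379

MMCCCLXXIX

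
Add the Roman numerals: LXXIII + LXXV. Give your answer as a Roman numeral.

LXXIII = 73
LXXV = 75
73 + 75 = 148

CXLVIII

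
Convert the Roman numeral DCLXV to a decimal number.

DCLXV: D=500, C=100, L=50, X=10, V=5
500 + 100 + 50 + 10 + 5 = 665

665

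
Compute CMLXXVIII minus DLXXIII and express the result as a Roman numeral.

CMLXXVIII = 978
DLXXIII = 573
978 - 573 = 405

CDV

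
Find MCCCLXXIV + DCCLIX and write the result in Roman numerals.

MCCCLXXIV = 1374
DCCLIX = 759
1374 + 759 = 2133

MMCXXXIII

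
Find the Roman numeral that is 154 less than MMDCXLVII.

MMDCXLVII = 2647
2647 - 154 = 2493

MMCDXCIII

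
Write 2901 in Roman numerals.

Convert 2901 to Roman numerals:
  2901 contains 2×1000 (MM)
  901 contains 1×900 (CM)
  1 contains 1×1 (I)

MMCMI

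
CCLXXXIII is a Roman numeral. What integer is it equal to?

CCLXXXIII: C=100, C=100, L=50, X=10, X=10, X=10, I=1, I=1, I=1
100 + 100 + 50 + 10 + 10 + 10 + 1 + 1 + 1 = 283

283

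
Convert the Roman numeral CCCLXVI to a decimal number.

CCCLXVI: C=100, C=100, C=100, L=50, X=10, V=5, I=1
100 + 100 + 100 + 50 + 10 + 5 + 1 = 366

366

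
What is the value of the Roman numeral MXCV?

MXCV: M=1000, XC=90, V=5
1000 + 90 + 5 = 1095

1095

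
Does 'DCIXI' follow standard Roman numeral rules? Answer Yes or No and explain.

'DCIXI': I cannot come right after the subtractive pair IX: once I is subtracted in IX, the next symbol must be smaller than I

No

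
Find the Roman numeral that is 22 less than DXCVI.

DXCVI = 596
596 - 22 = 574

DLXXIV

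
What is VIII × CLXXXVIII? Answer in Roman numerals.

VIII = 8
CLXXXVIII = 188
8 × 188 = 1504

MDIV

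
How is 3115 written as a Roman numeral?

Convert 3115 to Roman numerals:
  3115 contains 3×1000 (MMM)
  115 contains 1×100 (C)
  15 contains 1×10 (X)
  5 contains 1×5 (V)

MMMCXV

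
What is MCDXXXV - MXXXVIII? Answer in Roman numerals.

MCDXXXV = 1435
MXXXVIII = 1038
1435 - 1038 = 397

CCCXCVII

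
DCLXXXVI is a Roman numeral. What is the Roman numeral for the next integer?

DCLXXXVI = 686, so the next integer is 686 + 1 = 687

DCLXXXVII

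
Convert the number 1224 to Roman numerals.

Convert 1224 to Roman numerals:
  1224 contains 1×1000 (M)
  224 contains 2×100 (CC)
  24 contains 2×10 (XX)
  4 contains 1×4 (IV)

MCCXXIV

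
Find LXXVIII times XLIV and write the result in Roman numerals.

LXXVIII = 78
XLIV = 44
78 × 44 = 3432

MMMCDXXXII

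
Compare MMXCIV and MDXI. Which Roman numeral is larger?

MMXCIV = 2094
MDXI = 1511
2094 is larger

MMXCIV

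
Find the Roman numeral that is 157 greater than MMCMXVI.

MMCMXVI = 2916
2916 + 157 = 3073

MMMLXXIII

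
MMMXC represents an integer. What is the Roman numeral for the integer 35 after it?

MMMXC = 3090
3090 + 35 = 3125

MMMCXXV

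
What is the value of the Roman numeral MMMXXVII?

MMMXXVII: M=1000, M=1000, M=1000, X=10, X=10, V=5, I=1, I=1
1000 + 1000 + 1000 + 10 + 10 + 5 + 1 + 1 = 3027

3027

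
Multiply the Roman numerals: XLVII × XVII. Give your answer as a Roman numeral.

XLVII = 47
XVII = 17
47 × 17 = 799

DCCXCIX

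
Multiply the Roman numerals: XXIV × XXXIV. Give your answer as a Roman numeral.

XXIV = 24
XXXIV = 34
24 × 34 = 816

DCCCXVI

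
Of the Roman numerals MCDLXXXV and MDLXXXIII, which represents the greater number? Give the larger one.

MCDLXXXV = 1485
MDLXXXIII = 1583
1583 is larger

MDLXXXIII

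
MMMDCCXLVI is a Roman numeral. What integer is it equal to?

MMMDCCXLVI: M=1000, M=1000, M=1000, D=500, C=100, C=100, XL=40, V=5, I=1
1000 + 1000 + 1000 + 500 + 100 + 100 + 40 + 5 + 1 = 3746

3746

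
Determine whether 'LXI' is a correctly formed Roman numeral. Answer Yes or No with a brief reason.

'LXI': Check the rules: uses only the symbols I, V, X, L, C, D, M; no symbol is repeated more than three times in a row; V, L and D each appear at most once; no smaller symbol precedes a larger one (values never increase from left to right). Value: L (50) + X (10) + I (1) = 61. So it is a valid standard Roman numeral.

Yes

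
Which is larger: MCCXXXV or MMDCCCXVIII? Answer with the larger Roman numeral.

MCCXXXV = 1235
MMDCCCXVIII = 2818
2818 is larger

MMDCCCXVIII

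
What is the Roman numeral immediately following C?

C = 100; next is 101

CI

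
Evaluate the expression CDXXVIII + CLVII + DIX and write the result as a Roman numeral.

CDXXVIII = 428, CLVII = 157, DIX = 509
428 + 157 = 585
585 + 509 = 1094

MXCIV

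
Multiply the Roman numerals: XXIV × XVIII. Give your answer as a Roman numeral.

XXIV = 24
XVIII = 18
24 × 18 = 432

CDXXXII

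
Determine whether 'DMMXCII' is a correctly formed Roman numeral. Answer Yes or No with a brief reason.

'DMMXCII': Invalid subtractive combination: DM

No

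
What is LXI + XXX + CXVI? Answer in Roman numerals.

LXI = 61, XXX = 30, CXVI = 116
61 + 30 = 91
91 + 116 = 207

CCVII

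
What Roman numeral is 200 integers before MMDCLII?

MMDCLII = 2652
2652 - 200 = 2452

MMCDLII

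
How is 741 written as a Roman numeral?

Convert 741 to Roman numerals:
  741 contains 1×500 (D)
  241 contains 2×100 (CC)
  41 contains 1×40 (XL)
  1 contains 1×1 (I)

DCCXLI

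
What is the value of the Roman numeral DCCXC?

DCCXC: D=500, C=100, C=100, XC=90
500 + 100 + 100 + 90 = 790

790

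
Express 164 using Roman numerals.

Convert 164 to Roman numerals:
  164 contains 1×100 (C)
  64 contains 1×50 (L)
  14 contains 1×10 (X)
  4 contains 1×4 (IV)

CLXIV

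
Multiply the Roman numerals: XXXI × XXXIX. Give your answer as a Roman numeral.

XXXI = 31
XXXIX = 39
31 × 39 = 1209

MCCIX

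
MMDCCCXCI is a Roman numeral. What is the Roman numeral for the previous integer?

MMDCCCXCI = 2891; previous is 2890

MMDCCCXC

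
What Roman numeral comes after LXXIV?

LXXIV = 74, so the next integer is 74 + 1 = 75

LXXV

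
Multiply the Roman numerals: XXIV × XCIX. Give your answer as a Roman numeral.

XXIV = 24
XCIX = 99
24 × 99 = 2376

MMCCCLXXVI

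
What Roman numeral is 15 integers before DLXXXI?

DLXXXI = 581
581 - 15 = 566

DLXVI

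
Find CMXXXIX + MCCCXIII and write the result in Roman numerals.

CMXXXIX = 939
MCCCXIII = 1313
939 + 1313 = 2252

MMCCLII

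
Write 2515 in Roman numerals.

Convert 2515 to Roman numerals:
  2515 contains 2×1000 (MM)
  515 contains 1×500 (D)
  15 contains 1×10 (X)
  5 contains 1×5 (V)

MMDXV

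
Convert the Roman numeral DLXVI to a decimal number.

DLXVI: D=500, L=50, X=10, V=5, I=1
500 + 50 + 10 + 5 + 1 = 566

566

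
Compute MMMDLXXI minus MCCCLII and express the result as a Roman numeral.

MMMDLXXI = 3571
MCCCLII = 1352
3571 - 1352 = 2219

MMCCXIX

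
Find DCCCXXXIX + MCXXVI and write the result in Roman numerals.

DCCCXXXIX = 839
MCXXVI = 1126
839 + 1126 = 1965

MCMLXV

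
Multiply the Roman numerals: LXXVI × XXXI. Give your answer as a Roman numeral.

LXXVI = 76
XXXI = 31
76 × 31 = 2356

MMCCCLVI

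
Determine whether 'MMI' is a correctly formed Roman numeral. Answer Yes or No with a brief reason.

'MMI': Check the rules: uses only the symbols I, V, X, L, C, D, M; no symbol is repeated more than three times in a row; V, L and D each appear at most once; no smaller symbol precedes a larger one (values never increase from left to right). Value: M (1000) + M (1000) + I (1) = 2001. So it is a valid standard Roman numeral.

Yes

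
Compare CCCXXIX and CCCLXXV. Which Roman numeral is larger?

CCCXXIX = 329
CCCLXXV = 375
375 is larger

CCCLXXV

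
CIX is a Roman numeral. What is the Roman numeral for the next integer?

CIX = 109, so the next integer is 109 + 1 = 110

CX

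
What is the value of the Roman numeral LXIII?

LXIII: L=50, X=10, I=1, I=1, I=1
50 + 10 + 1 + 1 + 1 = 63

63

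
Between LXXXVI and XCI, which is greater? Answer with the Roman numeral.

LXXXVI = 86
XCI = 91
91 is larger

XCI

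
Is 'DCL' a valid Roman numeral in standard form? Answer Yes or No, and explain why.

'DCL': Check the rules: uses only the symbols I, V, X, L, C, D, M; no symbol is repeated more than three times in a row; V, L and D each appear at most once; no smaller symbol precedes a larger one (values never increase from left to right). Value: D (500) + C (100) + L (50) = 650. So it is a valid standard Roman numeral.

Yes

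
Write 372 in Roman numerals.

Convert 372 to Roman numerals:
  372 contains 3×100 (CCC)
  72 contains 1×50 (L)
  22 contains 2×10 (XX)
  2 contains 2×1 (II)

CCCLXXII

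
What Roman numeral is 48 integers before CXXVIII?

CXXVIII = 128
128 - 48 = 80

LXXX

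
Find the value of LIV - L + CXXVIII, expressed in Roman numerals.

LIV = 54, L = 50, CXXVIII = 128
54 - 50 = 4
4 + 128 = 132

CXXXII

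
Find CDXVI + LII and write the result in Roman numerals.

CDXVI = 416
LII = 52
416 + 52 = 468

CDLXVIII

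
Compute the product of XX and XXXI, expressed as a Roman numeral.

XX = 20
XXXI = 31
20 × 31 = 620

DCXX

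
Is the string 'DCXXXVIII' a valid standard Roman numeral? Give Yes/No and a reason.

'DCXXXVIII': Check the rules: uses only the symbols I, V, X, L, C, D, M; no symbol is repeated more than three times in a row; V, L and D each appear at most once; no smaller symbol precedes a larger one (values never increase from left to right). Value: D (500) + C (100) + X (10) + X (10) + X (10) + V (5) + I (1) + I (1) + I (1) = 638. So it is a valid standard Roman numeral.

Yes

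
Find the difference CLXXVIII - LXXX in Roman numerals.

CLXXVIII = 178
LXXX = 80
178 - 80 = 98

XCVIII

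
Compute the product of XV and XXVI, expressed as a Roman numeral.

XV = 15
XXVI = 26
15 × 26 = 390

CCCXC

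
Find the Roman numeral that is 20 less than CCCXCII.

CCCXCII = 392
392 - 20 = 372

CCCLXXII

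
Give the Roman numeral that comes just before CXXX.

CXXX = 130, so the previous integer is 130 - 1 = 129

CXXIX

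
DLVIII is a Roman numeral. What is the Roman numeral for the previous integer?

DLVIII = 558, so the previous integer is 558 - 1 = 557

DLVII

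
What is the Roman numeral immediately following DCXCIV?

DCXCIV = 694; next is 695

DCXCV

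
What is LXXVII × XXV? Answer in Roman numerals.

LXXVII = 77
XXV = 25
77 × 25 = 1925

MCMXXV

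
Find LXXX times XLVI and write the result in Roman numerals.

LXXX = 80
XLVI = 46
80 × 46 = 3680

MMMDCLXXX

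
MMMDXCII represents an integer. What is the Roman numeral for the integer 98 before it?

MMMDXCII = 3592
3592 - 98 = 3494

MMMCDXCIV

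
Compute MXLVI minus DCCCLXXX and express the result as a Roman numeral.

MXLVI = 1046
DCCCLXXX = 880
1046 - 880 = 166

CLXVI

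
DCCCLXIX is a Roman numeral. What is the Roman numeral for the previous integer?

DCCCLXIX = 869, so the previous integer is 869 - 1 = 868

DCCCLXVIII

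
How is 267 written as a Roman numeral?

Convert 267 to Roman numerals:
  267 contains 2×100 (CC)
  67 contains 1×50 (L)
  17 contains 1×10 (X)
  7 contains 1×5 (V)
  2 contains 2×1 (II)

CCLXVII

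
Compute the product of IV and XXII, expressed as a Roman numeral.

IV = 4
XXII = 22
4 × 22 = 88

LXXXVIII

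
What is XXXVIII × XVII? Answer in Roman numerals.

XXXVIII = 38
XVII = 17
38 × 17 = 646

DCXLVI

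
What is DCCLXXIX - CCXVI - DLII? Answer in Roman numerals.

DCCLXXIX = 779, CCXVI = 216, DLII = 552
779 - 216 = 563
563 - 552 = 11

XI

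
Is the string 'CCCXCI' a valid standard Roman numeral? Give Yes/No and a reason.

'CCCXCI': Check the rules: uses only the symbols I, V, X, L, C, D, M; no symbol is repeated more than three times in a row; V, L and D each appear at most once; the only place a smaller symbol precedes a larger one is the allowed subtractive pair XC, the symbol right after such a pair (if any) is smaller than the pair's first symbol, and otherwise the values never increase from left to right. Value: C (100) + C (100) + C (100) + XC (90) + I (1) = 391. So it is a valid standard Roman numeral.

Yes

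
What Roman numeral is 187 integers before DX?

DX = 510
510 - 187 = 323

CCCXXIII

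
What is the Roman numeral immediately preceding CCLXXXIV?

CCLXXXIV = 284; previous is 283

CCLXXXIII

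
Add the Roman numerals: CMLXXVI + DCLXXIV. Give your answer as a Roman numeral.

CMLXXVI = 976
DCLXXIV = 674
976 + 674 = 1650

MDCL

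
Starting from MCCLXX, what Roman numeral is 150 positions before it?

MCCLXX = 1270
1270 - 150 = 1120

MCXX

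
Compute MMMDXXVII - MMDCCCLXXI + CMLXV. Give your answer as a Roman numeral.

MMMDXXVII = 3527, MMDCCCLXXI = 2871, CMLXV = 965
3527 - 2871 = 656
656 + 965 = 1621

MDCXXI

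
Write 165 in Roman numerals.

Convert 165 to Roman numerals:
  165 contains 1×100 (C)
  65 contains 1×50 (L)
  15 contains 1×10 (X)
  5 contains 1×5 (V)

CLXV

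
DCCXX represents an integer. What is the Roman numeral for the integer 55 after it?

DCCXX = 720
720 + 55 = 775

DCCLXXV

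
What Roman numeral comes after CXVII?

CXVII = 117; next is 118

CXVIII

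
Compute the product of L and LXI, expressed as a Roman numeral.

L = 50
LXI = 61
50 × 61 = 3050

MMML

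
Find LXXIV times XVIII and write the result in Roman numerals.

LXXIV = 74
XVIII = 18
74 × 18 = 1332

MCCCXXXII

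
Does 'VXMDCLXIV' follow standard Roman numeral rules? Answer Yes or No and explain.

'VXMDCLXIV': V should not appear more than once

No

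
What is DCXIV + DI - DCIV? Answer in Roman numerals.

DCXIV = 614, DI = 501, DCIV = 604
614 + 501 = 1115
1115 - 604 = 511

DXI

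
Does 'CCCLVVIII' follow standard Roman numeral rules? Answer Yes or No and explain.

'CCCLVVIII': V should not appear more than once

No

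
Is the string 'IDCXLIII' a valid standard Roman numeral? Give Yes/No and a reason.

'IDCXLIII': Invalid subtractive combination: ID

No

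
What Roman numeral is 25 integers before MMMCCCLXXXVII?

MMMCCCLXXXVII = 3387
3387 - 25 = 3362

MMMCCCLXII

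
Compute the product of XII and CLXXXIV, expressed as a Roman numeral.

XII = 12
CLXXXIV = 184
12 × 184 = 2208

MMCCVIII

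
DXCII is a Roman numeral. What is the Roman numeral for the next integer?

DXCII = 592; next is 593

DXCIII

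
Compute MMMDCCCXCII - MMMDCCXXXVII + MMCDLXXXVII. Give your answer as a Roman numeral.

MMMDCCCXCII = 3892, MMMDCCXXXVII = 3737, MMCDLXXXVII = 2487
3892 - 3737 = 155
155 + 2487 = 2642

MMDCXLII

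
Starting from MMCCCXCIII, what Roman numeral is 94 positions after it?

MMCCCXCIII = 2393
2393 + 94 = 2487

MMCDLXXXVII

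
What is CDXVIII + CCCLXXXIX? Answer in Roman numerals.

CDXVIII = 418
CCCLXXXIX = 389
418 + 389 = 807

DCCCVII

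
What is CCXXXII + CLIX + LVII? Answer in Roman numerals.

CCXXXII = 232, CLIX = 159, LVII = 57
232 + 159 = 391
391 + 57 = 448

CDXLVIII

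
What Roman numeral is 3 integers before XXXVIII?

XXXVIII = 38
38 - 3 = 35

XXXV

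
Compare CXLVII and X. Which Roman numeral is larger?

CXLVII = 147
X = 10
147 is larger

CXLVII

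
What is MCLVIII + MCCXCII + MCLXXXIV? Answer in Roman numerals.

MCLVIII = 1158, MCCXCII = 1292, MCLXXXIV = 1184
1158 + 1292 = 2450
2450 + 1184 = 3634

MMMDCXXXIV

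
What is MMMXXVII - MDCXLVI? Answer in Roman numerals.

MMMXXVII = 3027
MDCXLVI = 1646
3027 - 1646 = 1381

MCCCLXXXI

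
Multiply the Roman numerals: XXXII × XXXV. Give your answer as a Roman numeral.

XXXII = 32
XXXV = 35
32 × 35 = 1120

MCXX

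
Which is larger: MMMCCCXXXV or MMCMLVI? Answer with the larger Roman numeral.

MMMCCCXXXV = 3335
MMCMLVI = 2956
3335 is larger

MMMCCCXXXV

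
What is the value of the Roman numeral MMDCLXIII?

MMDCLXIII: M=1000, M=1000, D=500, C=100, L=50, X=10, I=1, I=1, I=1
1000 + 1000 + 500 + 100 + 50 + 10 + 1 + 1 + 1 = 2663

2663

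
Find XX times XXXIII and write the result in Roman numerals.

XX = 20
XXXIII = 33
20 × 33 = 660

DCLX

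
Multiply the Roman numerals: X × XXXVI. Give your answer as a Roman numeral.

X = 10
XXXVI = 36
10 × 36 = 360

CCCLX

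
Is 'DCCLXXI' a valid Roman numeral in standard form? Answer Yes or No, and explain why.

'DCCLXXI': Check the rules: uses only the symbols I, V, X, L, C, D, M; no symbol is repeated more than three times in a row; V, L and D each appear at most once; no smaller symbol precedes a larger one (values never increase from left to right). Value: D (500) + C (100) + C (100) + L (50) + X (10) + X (10) + I (1) = 771. So it is a valid standard Roman numeral.

Yes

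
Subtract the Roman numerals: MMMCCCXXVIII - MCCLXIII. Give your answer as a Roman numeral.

MMMCCCXXVIII = 3328
MCCLXIII = 1263
3328 - 1263 = 2065

MMLXV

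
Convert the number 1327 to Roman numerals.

Convert 1327 to Roman numerals:
  1327 contains 1×1000 (M)
  327 contains 3×100 (CCC)
  27 contains 2×10 (XX)
  7 contains 1×5 (V)
  2 contains 2×1 (II)

MCCCXXVII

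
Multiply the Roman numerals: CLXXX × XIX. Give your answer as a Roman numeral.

CLXXX = 180
XIX = 19
180 × 19 = 3420

MMMCDXX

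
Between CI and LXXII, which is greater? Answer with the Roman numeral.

CI = 101
LXXII = 72
101 is larger

CI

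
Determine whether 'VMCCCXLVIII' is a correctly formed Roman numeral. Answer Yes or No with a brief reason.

'VMCCCXLVIII': V should not appear more than once

No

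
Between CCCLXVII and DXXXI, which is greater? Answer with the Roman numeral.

CCCLXVII = 367
DXXXI = 531
531 is larger

DXXXI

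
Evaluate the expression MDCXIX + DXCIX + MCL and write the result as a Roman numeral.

MDCXIX = 1619, DXCIX = 599, MCL = 1150
1619 + 599 = 2218
2218 + 1150 = 3368

MMMCCCLXVIII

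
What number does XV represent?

XV: X=10, V=5
10 + 5 = 15

15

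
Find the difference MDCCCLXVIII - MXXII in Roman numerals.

MDCCCLXVIII = 1868
MXXII = 1022
1868 - 1022 = 846

DCCCXLVI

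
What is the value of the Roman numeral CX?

CX: C=100, X=10
100 + 10 = 110

110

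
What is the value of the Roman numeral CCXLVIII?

CCXLVIII: C=100, C=100, XL=40, V=5, I=1, I=1, I=1
100 + 100 + 40 + 5 + 1 + 1 + 1 = 248

248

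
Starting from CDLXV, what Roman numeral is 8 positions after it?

CDLXV = 465
465 + 8 = 473

CDLXXIII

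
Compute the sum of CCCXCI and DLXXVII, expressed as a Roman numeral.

CCCXCI = 391
DLXXVII = 577
391 + 577 = 968

CMLXVIII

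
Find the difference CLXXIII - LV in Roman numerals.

CLXXIII = 173
LV = 55
173 - 55 = 118

CXVIII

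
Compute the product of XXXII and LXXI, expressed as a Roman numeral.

XXXII = 32
LXXI = 71
32 × 71 = 2272

MMCCLXXII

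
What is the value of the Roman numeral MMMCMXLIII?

MMMCMXLIII: M=1000, M=1000, M=1000, CM=900, XL=40, I=1, I=1, I=1
1000 + 1000 + 1000 + 900 + 40 + 1 + 1 + 1 = 3943

3943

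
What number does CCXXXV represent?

CCXXXV: C=100, C=100, X=10, X=10, X=10, V=5
100 + 100 + 10 + 10 + 10 + 5 = 235

235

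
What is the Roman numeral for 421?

Convert 421 to Roman numerals:
  421 contains 1×400 (CD)
  21 contains 2×10 (XX)
  1 contains 1×1 (I)

CDXXI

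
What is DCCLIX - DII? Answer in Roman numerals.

DCCLIX = 759
DII = 502
759 - 502 = 257

CCLVII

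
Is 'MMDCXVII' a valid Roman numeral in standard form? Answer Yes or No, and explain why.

'MMDCXVII': Check the rules: uses only the symbols I, V, X, L, C, D, M; no symbol is repeated more than three times in a row; V, L and D each appear at most once; no smaller symbol precedes a larger one (values never increase from left to right). Value: M (1000) + M (1000) + D (500) + C (100) + X (10) + V (5) + I (1) + I (1) = 2617. So it is a valid standard Roman numeral.

Yes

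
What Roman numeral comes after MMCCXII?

MMCCXII = 2212, so the next integer is 2212 + 1 = 2213

MMCCXIII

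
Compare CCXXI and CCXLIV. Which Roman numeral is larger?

CCXXI = 221
CCXLIV = 244
244 is larger

CCXLIV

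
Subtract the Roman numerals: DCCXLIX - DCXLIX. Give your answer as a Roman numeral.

DCCXLIX = 749
DCXLIX = 649
749 - 649 = 100

C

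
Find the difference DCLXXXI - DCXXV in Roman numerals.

DCLXXXI = 681
DCXXV = 625
681 - 625 = 56

LVI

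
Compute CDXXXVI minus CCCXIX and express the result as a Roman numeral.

CDXXXVI = 436
CCCXIX = 319
436 - 319 = 117

CXVII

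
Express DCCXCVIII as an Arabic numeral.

DCCXCVIII: D=500, C=100, C=100, XC=90, V=5, I=1, I=1, I=1
500 + 100 + 100 + 90 + 5 + 1 + 1 + 1 = 798

798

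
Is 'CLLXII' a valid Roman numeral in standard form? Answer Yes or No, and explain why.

'CLLXII': L should not appear more than once

No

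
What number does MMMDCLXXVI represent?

MMMDCLXXVI: M=1000, M=1000, M=1000, D=500, C=100, L=50, X=10, X=10, V=5, I=1
1000 + 1000 + 1000 + 500 + 100 + 50 + 10 + 10 + 5 + 1 = 3676

3676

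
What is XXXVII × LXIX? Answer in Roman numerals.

XXXVII = 37
LXIX = 69
37 × 69 = 2553

MMDLIII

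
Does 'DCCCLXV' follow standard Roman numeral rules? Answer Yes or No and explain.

'DCCCLXV': Check the rules: uses only the symbols I, V, X, L, C, D, M; no symbol is repeated more than three times in a row; V, L and D each appear at most once; no smaller symbol precedes a larger one (values never increase from left to right). Value: D (500) + C (100) + C (100) + C (100) + L (50) + X (10) + V (5) = 865. So it is a valid standard Roman numeral.

Yes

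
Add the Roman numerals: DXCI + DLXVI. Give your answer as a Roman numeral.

DXCI = 591
DLXVI = 566
591 + 566 = 1157

MCLVII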